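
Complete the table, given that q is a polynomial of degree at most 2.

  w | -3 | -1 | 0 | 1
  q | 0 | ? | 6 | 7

9/2

The 3 known values determine q uniquely (degree ≤ 2).
Evaluate each Lagrange basis at w = -1:
L_0(-1) = (-1)·(-2)/[(-3)·(-4)] = 1/6
L_1(-1) = (2)·(-2)/[(3)·(-1)] = 4/3
L_2(-1) = (2)·(-1)/[(4)·(1)] = -1/2
Sum: 0 + 6·(4/3) + 7·(-1/2) = 9/2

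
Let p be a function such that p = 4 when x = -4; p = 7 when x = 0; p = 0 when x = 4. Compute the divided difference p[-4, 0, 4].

p[-4,0] = (7 - 4) / (0 - (-4)) = 3/4
p[0,4] = (0 - 7) / (4 - 0) = -7/4
p[-4,0,4] = (-7/4 - 3/4) / (4 - (-4)) = -5/16

-5/16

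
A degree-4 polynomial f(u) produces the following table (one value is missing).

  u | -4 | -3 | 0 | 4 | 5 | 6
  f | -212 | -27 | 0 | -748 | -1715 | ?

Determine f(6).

-3402

The 5 known values determine f uniquely (degree ≤ 4).
L_0(6) = (9)·(6)·(2)·(1)/[(-1)·(-4)·(-8)·(-9)] = 3/8
L_1(6) = (10)·(6)·(2)·(1)/[(1)·(-3)·(-7)·(-8)] = -5/7
L_2(6) = (10)·(9)·(2)·(1)/[(4)·(3)·(-4)·(-5)] = 3/4
L_3(6) = (10)·(9)·(6)·(1)/[(8)·(7)·(4)·(-1)] = -135/56
L_4(6) = (10)·(9)·(6)·(2)/[(9)·(8)·(5)·(1)] = 3
Sum: (-212)·(3/8) + (-27)·(-5/7) + 0 + (-748)·(-135/56) + (-1715)·(3) = -3402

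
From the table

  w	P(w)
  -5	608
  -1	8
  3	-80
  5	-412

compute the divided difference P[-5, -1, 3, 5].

P[-5,-1] = (8 - 608) / (-1 - (-5)) = -150
P[-1,3] = (-80 - 8) / (3 - (-1)) = -22
P[3,5] = (-412 - (-80)) / (5 - 3) = -166
P[-5,-1,3] = (-22 - (-150)) / (3 - (-5)) = 16
P[-1,3,5] = (-166 - (-22)) / (5 - (-1)) = -24
P[-5,-1,3,5] = (-24 - 16) / (5 - (-5)) = -4

-4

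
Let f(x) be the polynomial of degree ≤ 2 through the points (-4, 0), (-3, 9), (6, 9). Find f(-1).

Evaluate each Lagrange basis at x = -1:
L_0(-1) = (2)·(-7)/[(-1)·(-10)] = -7/5
L_1(-1) = (3)·(-7)/[(1)·(-9)] = 7/3
L_2(-1) = (3)·(2)/[(10)·(9)] = 1/15
Sum: 0 + 9·(7/3) + 9·(1/15) = 108/5

108/5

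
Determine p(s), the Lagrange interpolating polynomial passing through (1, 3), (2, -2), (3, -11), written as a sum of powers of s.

p(s) = -2s^2 + s + 4

Build the Lagrange basis polynomials:
L_0(s) = (s - 2)(s - 3) / [2] = (1/2)s^2 - (5/2)s + 3
L_1(s) = (s - 1)(s - 3) / [-1] = -s^2 + 4s - 3
L_2(s) = (s - 1)(s - 2) / [2] = (1/2)s^2 - (3/2)s + 1
p(s) = 3·L_0 + (-2)·L_1 + (-11)·L_2
  3·L_0(s) = (3/2)s^2 - (15/2)s + 9
  (-2)·L_1(s) = 2s^2 - 8s + 6
  (-11)·L_2(s) = -(11/2)s^2 + (33/2)s - 11
Adding term by term: -2s^2 + s + 4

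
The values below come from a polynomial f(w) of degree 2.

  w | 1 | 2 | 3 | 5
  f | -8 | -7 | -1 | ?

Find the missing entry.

26

The 3 known values determine f uniquely (degree ≤ 2).
Evaluate each Lagrange basis at w = 5:
L_0(5) = (3)·(2)/[(-1)·(-2)] = 3
L_1(5) = (4)·(2)/[(1)·(-1)] = -8
L_2(5) = (4)·(3)/[(2)·(1)] = 6
Sum: (-8)·(3) + (-7)·(-8) + (-1)·(6) = 26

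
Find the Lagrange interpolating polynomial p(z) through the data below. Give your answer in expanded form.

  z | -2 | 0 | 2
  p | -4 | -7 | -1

L_0(z) = z(z - 2) / [8] = (1/8)z^2 - (1/4)z
L_1(z) = (z + 2)(z - 2) / [-4] = -(1/4)z^2 + 1
L_2(z) = (z + 2)z / [8] = (1/8)z^2 + (1/4)z
p(z) = (-4)·L_0 + (-7)·L_1 + (-1)·L_2
  (-4)·L_0(z) = -(1/2)z^2 + z
  (-7)·L_1(z) = (7/4)z^2 - 7
  (-1)·L_2(z) = -(1/8)z^2 - (1/4)z
Adding term by term: (9/8)z^2 + (3/4)z - 7

p(z) = (9/8)z^2 + (3/4)z - 7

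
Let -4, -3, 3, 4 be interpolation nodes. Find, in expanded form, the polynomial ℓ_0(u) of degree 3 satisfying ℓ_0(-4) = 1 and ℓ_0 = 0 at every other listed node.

ℓ_0(u) = (u + 3)(u - 3)(u - 4) / [(-1)·(-7)·(-8)]
       = (u^3 - 4u^2 - 9u + 36) / (-56)

ℓ_0(u) = -(1/56)u^3 + (1/14)u^2 + (9/56)u - 9/14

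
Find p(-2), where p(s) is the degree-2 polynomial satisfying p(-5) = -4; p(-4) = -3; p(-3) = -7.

-16

L_0(-2) = (2)·(1)/[(-1)·(-2)] = 1
L_1(-2) = (3)·(1)/[(1)·(-1)] = -3
L_2(-2) = (3)·(2)/[(2)·(1)] = 3
Sum: (-4)·(1) + (-3)·(-3) + (-7)·(3) = -16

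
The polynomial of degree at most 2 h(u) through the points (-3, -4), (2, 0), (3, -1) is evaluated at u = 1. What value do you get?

L_0(1) = (-1)·(-2)/[(-5)·(-6)] = 1/15
L_1(1) = (4)·(-2)/[(5)·(-1)] = 8/5
L_2(1) = (4)·(-1)/[(6)·(1)] = -2/3
Sum: (-4)·(1/15) + 0 + (-1)·(-2/3) = 2/5

2/5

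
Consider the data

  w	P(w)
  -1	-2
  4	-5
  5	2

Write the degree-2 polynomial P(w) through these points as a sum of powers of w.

Newton's divided differences:
P[-1,4] = (-5 - (-2)) / (4 - (-1)) = -3/5
P[4,5] = (2 - (-5)) / (5 - 4) = 7
P[-1,4,5] = (7 - (-3/5)) / (5 - (-1)) = 19/15
P(w) = -2 + (-3/5)·(w + 1) + (19/15)·(w + 1)(w - 4)
Expanding: P(w) = (19/15)w^2 - (22/5)w - 23/3

P(w) = (19/15)w^2 - (22/5)w - 23/3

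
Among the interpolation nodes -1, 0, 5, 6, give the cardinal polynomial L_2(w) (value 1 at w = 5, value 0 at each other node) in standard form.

L_2(w) = (w + 1)w(w - 6) / [(6)·(5)·(-1)]
       = (w^3 - 5w^2 - 6w) / (-30)

L_2(w) = -(1/30)w^3 + (1/6)w^2 + (1/5)w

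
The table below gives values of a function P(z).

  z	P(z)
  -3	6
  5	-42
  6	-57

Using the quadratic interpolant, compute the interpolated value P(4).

Evaluate each Lagrange basis at z = 4:
L_0(4) = (-1)·(-2)/[(-8)·(-9)] = 1/36
L_1(4) = (7)·(-2)/[(8)·(-1)] = 7/4
L_2(4) = (7)·(-1)/[(9)·(1)] = -7/9
Sum: 6·(1/36) + (-42)·(7/4) + (-57)·(-7/9) = -29

-29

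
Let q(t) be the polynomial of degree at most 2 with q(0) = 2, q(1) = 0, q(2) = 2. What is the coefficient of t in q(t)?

-4

Build the Lagrange basis polynomials:
L_0(t) = (t - 1)(t - 2) / [2] = (1/2)t^2 - (3/2)t + 1
L_1(t) = t(t - 2) / [-1] = -t^2 + 2t
L_2(t) = t(t - 1) / [2] = (1/2)t^2 - (1/2)t
q(t) = 2·L_0 + 0·L_1 + 2·L_2
Only the coefficient of t is needed; take it from each L_i and combine:
2·(-3/2) + 0·(2) + 2·(-1/2) = -4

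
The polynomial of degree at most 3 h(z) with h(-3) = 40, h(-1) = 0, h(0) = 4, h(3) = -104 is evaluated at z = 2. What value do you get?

-30

Using Newton's divided-difference form:
h[-3,-1] = (0 - 40) / (-1 - (-3)) = -20
h[-1,0] = (4 - 0) / (0 - (-1)) = 4
h[0,3] = (-104 - 4) / (3 - 0) = -36
h[-3,-1,0] = (4 - (-20)) / (0 - (-3)) = 8
h[-1,0,3] = (-36 - 4) / (3 - (-1)) = -10
h[-3,-1,0,3] = (-10 - 8) / (3 - (-3)) = -3
h(2) = 40 + (-20)·(5) + 8·(5)·(3) + (-3)·(5)·(3)·(2) = -30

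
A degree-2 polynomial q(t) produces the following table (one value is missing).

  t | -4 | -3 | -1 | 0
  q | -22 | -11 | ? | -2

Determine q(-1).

The 3 known values determine q uniquely (degree ≤ 2).
Evaluate each Lagrange basis at t = -1:
L_0(-1) = (2)·(-1)/[(-1)·(-4)] = -1/2
L_1(-1) = (3)·(-1)/[(1)·(-3)] = 1
L_2(-1) = (3)·(2)/[(4)·(3)] = 1/2
Sum: (-22)·(-1/2) + (-11)·(1) + (-2)·(1/2) = -1

-1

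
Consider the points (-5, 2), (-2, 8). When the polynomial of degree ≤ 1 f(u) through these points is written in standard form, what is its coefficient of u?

The leading coefficient equals the top divided difference f[-5,-2].
f[-5,-2] = (8 - 2) / (-2 - (-5)) = 2

2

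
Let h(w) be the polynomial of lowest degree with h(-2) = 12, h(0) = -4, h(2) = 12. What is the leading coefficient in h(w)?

The leading coefficient equals the top divided difference h[-2,0,2].
h[-2,0] = (-4 - 12) / (0 - (-2)) = -8
h[0,2] = (12 - (-4)) / (2 - 0) = 8
h[-2,0,2] = (8 - (-8)) / (2 - (-2)) = 4

4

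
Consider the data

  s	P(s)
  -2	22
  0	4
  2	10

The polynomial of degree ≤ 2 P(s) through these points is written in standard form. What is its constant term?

4

Build the Lagrange basis polynomials:
L_0(s) = s(s - 2) / [8] = (1/8)s^2 - (1/4)s
L_1(s) = (s + 2)(s - 2) / [-4] = -(1/4)s^2 + 1
L_2(s) = (s + 2)s / [8] = (1/8)s^2 + (1/4)s
P(s) = 22·L_0 + 4·L_1 + 10·L_2
Only the constant term is needed; take it from each L_i and combine:
22·(0) + 4·(1) + 10·(0) = 4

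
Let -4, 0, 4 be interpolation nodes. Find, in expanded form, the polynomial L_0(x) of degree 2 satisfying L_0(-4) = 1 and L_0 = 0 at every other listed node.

L_0(x) = x(x - 4) / [(-4)·(-8)]
       = (x^2 - 4x) / (32)

L_0(x) = (1/32)x^2 - (1/8)x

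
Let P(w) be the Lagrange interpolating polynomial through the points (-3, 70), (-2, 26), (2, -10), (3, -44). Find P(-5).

284

L_0(-5) = (-3)·(-7)·(-8)/[(-1)·(-5)·(-6)] = 28/5
L_1(-5) = (-2)·(-7)·(-8)/[(1)·(-4)·(-5)] = -28/5
L_2(-5) = (-2)·(-3)·(-8)/[(5)·(4)·(-1)] = 12/5
L_3(-5) = (-2)·(-3)·(-7)/[(6)·(5)·(1)] = -7/5
Sum: 70·(28/5) + 26·(-28/5) + (-10)·(12/5) + (-44)·(-7/5) = 284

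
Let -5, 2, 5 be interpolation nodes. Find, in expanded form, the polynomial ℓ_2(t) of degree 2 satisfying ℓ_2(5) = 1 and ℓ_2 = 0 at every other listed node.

ℓ_2(t) = (1/30)t^2 + (1/10)t - 1/3

ℓ_2(t) = (t + 5)(t - 2) / [(10)·(3)]
       = (t^2 + 3t - 10) / (30)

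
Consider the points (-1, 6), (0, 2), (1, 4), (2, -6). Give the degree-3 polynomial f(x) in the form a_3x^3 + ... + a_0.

Build the Lagrange basis polynomials:
L_0(x) = x(x - 1)(x - 2) / [-6] = -(1/6)x^3 + (1/2)x^2 - (1/3)x
L_1(x) = (x + 1)(x - 1)(x - 2) / [2] = (1/2)x^3 - x^2 - (1/2)x + 1
L_2(x) = (x + 1)x(x - 2) / [-2] = -(1/2)x^3 + (1/2)x^2 + x
L_3(x) = (x + 1)x(x - 1) / [6] = (1/6)x^3 - (1/6)x
f(x) = 6·L_0 + 2·L_1 + 4·L_2 + (-6)·L_3
  6·L_0(x) = -x^3 + 3x^2 - 2x
  2·L_1(x) = x^3 - 2x^2 - x + 2
  4·L_2(x) = -2x^3 + 2x^2 + 4x
  (-6)·L_3(x) = -x^3 + x
Adding term by term: -3x^3 + 3x^2 + 2x + 2

f(x) = -3x^3 + 3x^2 + 2x + 2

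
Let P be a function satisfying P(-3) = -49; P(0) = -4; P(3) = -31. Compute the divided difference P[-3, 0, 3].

P[-3,0] = (-4 - (-49)) / (0 - (-3)) = 15
P[0,3] = (-31 - (-4)) / (3 - 0) = -9
P[-3,0,3] = (-9 - 15) / (3 - (-3)) = -4

-4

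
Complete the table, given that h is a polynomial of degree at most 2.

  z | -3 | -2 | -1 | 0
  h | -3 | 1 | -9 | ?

-33

The 3 known values determine h uniquely (degree ≤ 2).
L_0(0) = (2)·(1)/[(-1)·(-2)] = 1
L_1(0) = (3)·(1)/[(1)·(-1)] = -3
L_2(0) = (3)·(2)/[(2)·(1)] = 3
Sum: (-3)·(1) + 1·(-3) + (-9)·(3) = -33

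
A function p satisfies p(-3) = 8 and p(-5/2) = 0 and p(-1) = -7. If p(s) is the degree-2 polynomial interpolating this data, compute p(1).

70/3

Evaluate each Lagrange basis at s = 1:
L_0(1) = (7/2)·(2)/[(-1/2)·(-2)] = 7
L_1(1) = (4)·(2)/[(1/2)·(-3/2)] = -32/3
L_2(1) = (4)·(7/2)/[(2)·(3/2)] = 14/3
Sum: 8·(7) + 0 + (-7)·(14/3) = 70/3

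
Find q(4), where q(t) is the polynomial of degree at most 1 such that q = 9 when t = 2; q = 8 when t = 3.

Evaluate each Lagrange basis at t = 4:
L_0(4) = (1)/[(-1)] = -1
L_1(4) = (2)/[(1)] = 2
Sum: 9·(-1) + 8·(2) = 7

7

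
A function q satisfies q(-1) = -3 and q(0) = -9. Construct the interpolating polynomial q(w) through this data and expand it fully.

Build the Lagrange basis polynomials:
L_0(w) = w / [-1] = -w
L_1(w) = (w + 1) / [1] = w + 1
q(w) = (-3)·L_0 + (-9)·L_1
  (-3)·L_0(w) = 3w
  (-9)·L_1(w) = -9w - 9
Adding term by term: -6w - 9

q(w) = -6w - 9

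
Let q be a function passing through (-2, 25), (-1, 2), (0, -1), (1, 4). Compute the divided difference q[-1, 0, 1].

4

q[-1,0] = (-1 - 2) / (0 - (-1)) = -3
q[0,1] = (4 - (-1)) / (1 - 0) = 5
q[-1,0,1] = (5 - (-3)) / (1 - (-1)) = 4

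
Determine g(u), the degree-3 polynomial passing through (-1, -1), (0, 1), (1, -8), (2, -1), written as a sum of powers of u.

g(u) = (9/2)u^3 - (11/2)u^2 - 8u + 1

Build the Lagrange basis polynomials:
L_0(u) = u(u - 1)(u - 2) / [-6] = -(1/6)u^3 + (1/2)u^2 - (1/3)u
L_1(u) = (u + 1)(u - 1)(u - 2) / [2] = (1/2)u^3 - u^2 - (1/2)u + 1
L_2(u) = (u + 1)u(u - 2) / [-2] = -(1/2)u^3 + (1/2)u^2 + u
L_3(u) = (u + 1)u(u - 1) / [6] = (1/6)u^3 - (1/6)u
g(u) = (-1)·L_0 + 1·L_1 + (-8)·L_2 + (-1)·L_3
  (-1)·L_0(u) = (1/6)u^3 - (1/2)u^2 + (1/3)u
  1·L_1(u) = (1/2)u^3 - u^2 - (1/2)u + 1
  (-8)·L_2(u) = 4u^3 - 4u^2 - 8u
  (-1)·L_3(u) = -(1/6)u^3 + (1/6)u
Adding term by term: (9/2)u^3 - (11/2)u^2 - 8u + 1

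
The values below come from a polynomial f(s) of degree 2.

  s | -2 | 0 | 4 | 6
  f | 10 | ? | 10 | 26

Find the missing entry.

The 3 known values determine f uniquely (degree ≤ 2).
Evaluate each Lagrange basis at s = 0:
L_0(0) = (-4)·(-6)/[(-6)·(-8)] = 1/2
L_1(0) = (2)·(-6)/[(6)·(-2)] = 1
L_2(0) = (2)·(-4)/[(8)·(2)] = -1/2
Sum: 10·(1/2) + 10·(1) + 26·(-1/2) = 2

2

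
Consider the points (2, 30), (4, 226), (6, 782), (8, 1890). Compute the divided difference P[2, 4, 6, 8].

P[2,4] = (226 - 30) / (4 - 2) = 98
P[4,6] = (782 - 226) / (6 - 4) = 278
P[6,8] = (1890 - 782) / (8 - 6) = 554
P[2,4,6] = (278 - 98) / (6 - 2) = 45
P[4,6,8] = (554 - 278) / (8 - 4) = 69
P[2,4,6,8] = (69 - 45) / (8 - 2) = 4

4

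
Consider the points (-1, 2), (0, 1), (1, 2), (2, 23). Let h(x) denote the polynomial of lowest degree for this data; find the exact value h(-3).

L_0(-3) = (-3)·(-4)·(-5)/[(-1)·(-2)·(-3)] = 10
L_1(-3) = (-2)·(-4)·(-5)/[(1)·(-1)·(-2)] = -20
L_2(-3) = (-2)·(-3)·(-5)/[(2)·(1)·(-1)] = 15
L_3(-3) = (-2)·(-3)·(-4)/[(3)·(2)·(1)] = -4
Sum: 2·(10) + 1·(-20) + 2·(15) + 23·(-4) = -62

-62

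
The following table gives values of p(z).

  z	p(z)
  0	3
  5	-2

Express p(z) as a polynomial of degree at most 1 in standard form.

p(z) = -z + 3

L_0(z) = (z - 5) / [-5] = -(1/5)z + 1
L_1(z) = z / [5] = (1/5)z
p(z) = 3·L_0 + (-2)·L_1
  3·L_0(z) = -(3/5)z + 3
  (-2)·L_1(z) = -(2/5)z
Adding term by term: -z + 3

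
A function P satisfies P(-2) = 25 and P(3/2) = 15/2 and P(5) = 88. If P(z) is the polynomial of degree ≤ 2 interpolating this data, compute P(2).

L_0(2) = (1/2)·(-3)/[(-7/2)·(-7)] = -3/49
L_1(2) = (4)·(-3)/[(7/2)·(-7/2)] = 48/49
L_2(2) = (4)·(1/2)/[(7)·(7/2)] = 4/49
Sum: 25·(-3/49) + 15/2·(48/49) + 88·(4/49) = 13

13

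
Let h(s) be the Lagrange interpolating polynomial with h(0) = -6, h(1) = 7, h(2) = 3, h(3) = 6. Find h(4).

L_0(4) = (3)·(2)·(1)/[(-1)·(-2)·(-3)] = -1
L_1(4) = (4)·(2)·(1)/[(1)·(-1)·(-2)] = 4
L_2(4) = (4)·(3)·(1)/[(2)·(1)·(-1)] = -6
L_3(4) = (4)·(3)·(2)/[(3)·(2)·(1)] = 4
Sum: (-6)·(-1) + 7·(4) + 3·(-6) + 6·(4) = 40

40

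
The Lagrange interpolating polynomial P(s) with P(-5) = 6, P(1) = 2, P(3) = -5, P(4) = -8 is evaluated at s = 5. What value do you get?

Evaluate each Lagrange basis at s = 5:
L_0(5) = (4)·(2)·(1)/[(-6)·(-8)·(-9)] = -1/54
L_1(5) = (10)·(2)·(1)/[(6)·(-2)·(-3)] = 5/9
L_2(5) = (10)·(4)·(1)/[(8)·(2)·(-1)] = -5/2
L_3(5) = (10)·(4)·(2)/[(9)·(3)·(1)] = 80/27
Sum: 6·(-1/54) + 2·(5/9) + (-5)·(-5/2) + (-8)·(80/27) = -551/54

-551/54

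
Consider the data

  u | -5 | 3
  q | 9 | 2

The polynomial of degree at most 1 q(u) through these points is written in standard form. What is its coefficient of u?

Build the Lagrange basis polynomials:
L_0(u) = (u - 3) / [-8] = -(1/8)u + 3/8
L_1(u) = (u + 5) / [8] = (1/8)u + 5/8
q(u) = 9·L_0 + 2·L_1
Only the coefficient of u is needed; take it from each L_i and combine:
9·(-1/8) + 2·(1/8) = -7/8

-7/8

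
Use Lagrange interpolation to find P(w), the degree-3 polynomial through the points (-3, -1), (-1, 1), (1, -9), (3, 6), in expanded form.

P(w) = (37/48)w^3 + (13/16)w^2 - (277/48)w - 77/16

L_0(w) = (w + 1)(w - 1)(w - 3) / [-48] = -(1/48)w^3 + (1/16)w^2 + (1/48)w - 1/16
L_1(w) = (w + 3)(w - 1)(w - 3) / [16] = (1/16)w^3 - (1/16)w^2 - (9/16)w + 9/16
L_2(w) = (w + 3)(w + 1)(w - 3) / [-16] = -(1/16)w^3 - (1/16)w^2 + (9/16)w + 9/16
L_3(w) = (w + 3)(w + 1)(w - 1) / [48] = (1/48)w^3 + (1/16)w^2 - (1/48)w - 1/16
P(w) = (-1)·L_0 + 1·L_1 + (-9)·L_2 + 6·L_3
  (-1)·L_0(w) = (1/48)w^3 - (1/16)w^2 - (1/48)w + 1/16
  1·L_1(w) = (1/16)w^3 - (1/16)w^2 - (9/16)w + 9/16
  (-9)·L_2(w) = (9/16)w^3 + (9/16)w^2 - (81/16)w - 81/16
  6·L_3(w) = (1/8)w^3 + (3/8)w^2 - (1/8)w - 3/8
Adding term by term: (37/48)w^3 + (13/16)w^2 - (277/48)w - 77/16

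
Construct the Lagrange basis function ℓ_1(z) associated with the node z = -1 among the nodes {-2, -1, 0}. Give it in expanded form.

ℓ_1(z) = (z + 2)z / [(1)·(-1)]
       = (z^2 + 2z) / (-1)

ℓ_1(z) = -z^2 - 2z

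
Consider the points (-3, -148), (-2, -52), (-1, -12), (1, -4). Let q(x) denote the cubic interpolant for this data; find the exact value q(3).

Using Newton's divided-difference form:
q[-3,-2] = (-52 - (-148)) / (-2 - (-3)) = 96
q[-2,-1] = (-12 - (-52)) / (-1 - (-2)) = 40
q[-1,1] = (-4 - (-12)) / (1 - (-1)) = 4
q[-3,-2,-1] = (40 - 96) / (-1 - (-3)) = -28
q[-2,-1,1] = (4 - 40) / (1 - (-2)) = -12
q[-3,-2,-1,1] = (-12 - (-28)) / (1 - (-3)) = 4
q(3) = -148 + 96·(6) + (-28)·(6)·(5) + 4·(6)·(5)·(4) = 68

68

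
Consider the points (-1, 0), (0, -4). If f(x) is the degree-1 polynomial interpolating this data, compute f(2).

-12

Evaluate each Lagrange basis at x = 2:
L_0(2) = (2)/[(-1)] = -2
L_1(2) = (3)/[(1)] = 3
Sum: 0 + (-4)·(3) = -12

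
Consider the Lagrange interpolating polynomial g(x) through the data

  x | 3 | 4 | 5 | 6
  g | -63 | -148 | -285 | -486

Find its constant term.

0

L_0(x) = (x - 4)(x - 5)(x - 6) / [-6] = -(1/6)x^3 + (5/2)x^2 - (37/3)x + 20
L_1(x) = (x - 3)(x - 5)(x - 6) / [2] = (1/2)x^3 - 7x^2 + (63/2)x - 45
L_2(x) = (x - 3)(x - 4)(x - 6) / [-2] = -(1/2)x^3 + (13/2)x^2 - 27x + 36
L_3(x) = (x - 3)(x - 4)(x - 5) / [6] = (1/6)x^3 - 2x^2 + (47/6)x - 10
g(x) = (-63)·L_0 + (-148)·L_1 + (-285)·L_2 + (-486)·L_3
Only the constant term is needed; take it from each L_i and combine:
(-63)·(20) + (-148)·(-45) + (-285)·(36) + (-486)·(-10) = 0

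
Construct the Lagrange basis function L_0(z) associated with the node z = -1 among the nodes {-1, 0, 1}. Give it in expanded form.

L_0(z) = z(z - 1) / [(-1)·(-2)]
       = (z^2 - z) / (2)

L_0(z) = (1/2)z^2 - (1/2)z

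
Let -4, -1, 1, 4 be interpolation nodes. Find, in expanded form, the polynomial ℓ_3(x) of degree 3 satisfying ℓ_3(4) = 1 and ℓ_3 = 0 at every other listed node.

ℓ_3(x) = (1/120)x^3 + (1/30)x^2 - (1/120)x - 1/30

ℓ_3(x) = (x + 4)(x + 1)(x - 1) / [(8)·(5)·(3)]
       = (x^3 + 4x^2 - x - 4) / (120)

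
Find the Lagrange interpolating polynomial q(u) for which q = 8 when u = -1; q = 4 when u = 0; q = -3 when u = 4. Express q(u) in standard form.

q(u) = (9/20)u^2 - (71/20)u + 4

Build the Lagrange basis polynomials:
L_0(u) = u(u - 4) / [5] = (1/5)u^2 - (4/5)u
L_1(u) = (u + 1)(u - 4) / [-4] = -(1/4)u^2 + (3/4)u + 1
L_2(u) = (u + 1)u / [20] = (1/20)u^2 + (1/20)u
q(u) = 8·L_0 + 4·L_1 + (-3)·L_2
  8·L_0(u) = (8/5)u^2 - (32/5)u
  4·L_1(u) = -u^2 + 3u + 4
  (-3)·L_2(u) = -(3/20)u^2 - (3/20)u
Adding term by term: (9/20)u^2 - (71/20)u + 4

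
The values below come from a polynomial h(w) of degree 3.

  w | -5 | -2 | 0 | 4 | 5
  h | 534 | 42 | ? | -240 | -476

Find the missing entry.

4

The 4 known values determine h uniquely (degree ≤ 3).
Evaluate each Lagrange basis at w = 0:
L_0(0) = (2)·(-4)·(-5)/[(-3)·(-9)·(-10)] = -4/27
L_1(0) = (5)·(-4)·(-5)/[(3)·(-6)·(-7)] = 50/63
L_2(0) = (5)·(2)·(-5)/[(9)·(6)·(-1)] = 25/27
L_3(0) = (5)·(2)·(-4)/[(10)·(7)·(1)] = -4/7
Sum: 534·(-4/27) + 42·(50/63) + (-240)·(25/27) + (-476)·(-4/7) = 4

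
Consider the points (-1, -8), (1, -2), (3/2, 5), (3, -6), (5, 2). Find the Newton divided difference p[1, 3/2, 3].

p[1,3/2] = (5 - (-2)) / (3/2 - 1) = 14
p[3/2,3] = (-6 - 5) / (3 - 3/2) = -22/3
p[1,3/2,3] = (-22/3 - 14) / (3 - 1) = -32/3

-32/3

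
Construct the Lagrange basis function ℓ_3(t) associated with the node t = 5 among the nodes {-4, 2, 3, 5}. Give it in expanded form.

ℓ_3(t) = (1/54)t^3 - (1/54)t^2 - (7/27)t + 4/9

ℓ_3(t) = (t + 4)(t - 2)(t - 3) / [(9)·(3)·(2)]
       = (t^3 - t^2 - 14t + 24) / (54)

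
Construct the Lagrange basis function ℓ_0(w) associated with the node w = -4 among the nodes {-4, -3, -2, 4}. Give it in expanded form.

ℓ_0(w) = -(1/16)w^3 - (1/16)w^2 + (7/8)w + 3/2

ℓ_0(w) = (w + 3)(w + 2)(w - 4) / [(-1)·(-2)·(-8)]
       = (w^3 + w^2 - 14w - 24) / (-16)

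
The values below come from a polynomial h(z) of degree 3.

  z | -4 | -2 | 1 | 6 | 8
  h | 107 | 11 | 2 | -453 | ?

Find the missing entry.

The 4 known values determine h uniquely (degree ≤ 3).
L_0(8) = (10)·(7)·(2)/[(-2)·(-5)·(-10)] = -7/5
L_1(8) = (12)·(7)·(2)/[(2)·(-3)·(-8)] = 7/2
L_2(8) = (12)·(10)·(2)/[(5)·(3)·(-5)] = -16/5
L_3(8) = (12)·(10)·(7)/[(10)·(8)·(5)] = 21/10
Sum: 107·(-7/5) + 11·(7/2) + 2·(-16/5) + (-453)·(21/10) = -1069

-1069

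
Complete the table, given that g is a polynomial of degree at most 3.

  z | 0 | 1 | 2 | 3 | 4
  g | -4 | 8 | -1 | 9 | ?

78

The 4 known values determine g uniquely (degree ≤ 3).
L_0(4) = (3)·(2)·(1)/[(-1)·(-2)·(-3)] = -1
L_1(4) = (4)·(2)·(1)/[(1)·(-1)·(-2)] = 4
L_2(4) = (4)·(3)·(1)/[(2)·(1)·(-1)] = -6
L_3(4) = (4)·(3)·(2)/[(3)·(2)·(1)] = 4
Sum: (-4)·(-1) + 8·(4) + (-1)·(-6) + 9·(4) = 78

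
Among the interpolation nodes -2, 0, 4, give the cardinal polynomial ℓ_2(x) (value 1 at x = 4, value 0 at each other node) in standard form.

ℓ_2(x) = (1/24)x^2 + (1/12)x

ℓ_2(x) = (x + 2)x / [(6)·(4)]
       = (x^2 + 2x) / (24)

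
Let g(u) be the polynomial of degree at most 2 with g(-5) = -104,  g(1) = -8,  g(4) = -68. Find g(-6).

-148

Using Newton's divided-difference form:
g[-5,1] = (-8 - (-104)) / (1 - (-5)) = 16
g[1,4] = (-68 - (-8)) / (4 - 1) = -20
g[-5,1,4] = (-20 - 16) / (4 - (-5)) = -4
g(-6) = -104 + 16·(-1) + (-4)·(-1)·(-7) = -148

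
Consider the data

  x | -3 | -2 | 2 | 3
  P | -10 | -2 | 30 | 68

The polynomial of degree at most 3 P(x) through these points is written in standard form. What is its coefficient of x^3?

Build the Lagrange basis polynomials:
L_0(x) = (x + 2)(x - 2)(x - 3) / [-30] = -(1/30)x^3 + (1/10)x^2 + (2/15)x - 2/5
L_1(x) = (x + 3)(x - 2)(x - 3) / [20] = (1/20)x^3 - (1/10)x^2 - (9/20)x + 9/10
L_2(x) = (x + 3)(x + 2)(x - 3) / [-20] = -(1/20)x^3 - (1/10)x^2 + (9/20)x + 9/10
L_3(x) = (x + 3)(x + 2)(x - 2) / [30] = (1/30)x^3 + (1/10)x^2 - (2/15)x - 2/5
P(x) = (-10)·L_0 + (-2)·L_1 + 30·L_2 + 68·L_3
Only the coefficient of x^3 is needed; take it from each L_i and combine:
(-10)·(-1/30) + (-2)·(1/20) + 30·(-1/20) + 68·(1/30) = 1

1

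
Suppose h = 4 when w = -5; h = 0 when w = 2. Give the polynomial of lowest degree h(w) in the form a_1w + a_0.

Build the Lagrange basis polynomials:
L_0(w) = (w - 2) / [-7] = -(1/7)w + 2/7
L_1(w) = (w + 5) / [7] = (1/7)w + 5/7
h(w) = 4·L_0 + 0·L_1
  4·L_0(w) = -(4/7)w + 8/7
  0·L_1(w) = 0
Adding term by term: -(4/7)w + 8/7

h(w) = -(4/7)w + 8/7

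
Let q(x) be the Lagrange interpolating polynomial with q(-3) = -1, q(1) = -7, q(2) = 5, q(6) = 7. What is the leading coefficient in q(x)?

Build the Lagrange basis polynomials:
L_0(x) = (x - 1)(x - 2)(x - 6) / [-180] = -(1/180)x^3 + (1/20)x^2 - (1/9)x + 1/15
L_1(x) = (x + 3)(x - 2)(x - 6) / [20] = (1/20)x^3 - (1/4)x^2 - (3/5)x + 9/5
L_2(x) = (x + 3)(x - 1)(x - 6) / [-20] = -(1/20)x^3 + (1/5)x^2 + (3/4)x - 9/10
L_3(x) = (x + 3)(x - 1)(x - 2) / [180] = (1/180)x^3 - (7/180)x + 1/30
q(x) = (-1)·L_0 + (-7)·L_1 + 5·L_2 + 7·L_3
Only the coefficient of x^3 is needed; take it from each L_i and combine:
(-1)·(-1/180) + (-7)·(1/20) + 5·(-1/20) + 7·(1/180) = -5/9

-5/9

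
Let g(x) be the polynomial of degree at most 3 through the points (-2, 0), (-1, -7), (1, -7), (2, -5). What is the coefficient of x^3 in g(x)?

-5/12

The leading coefficient equals the top divided difference g[-2,-1,1,2].
g[-2,-1] = (-7 - 0) / (-1 - (-2)) = -7
g[-1,1] = (-7 - (-7)) / (1 - (-1)) = 0
g[1,2] = (-5 - (-7)) / (2 - 1) = 2
g[-2,-1,1] = (0 - (-7)) / (1 - (-2)) = 7/3
g[-1,1,2] = (2 - 0) / (2 - (-1)) = 2/3
g[-2,-1,1,2] = (2/3 - 7/3) / (2 - (-2)) = -5/12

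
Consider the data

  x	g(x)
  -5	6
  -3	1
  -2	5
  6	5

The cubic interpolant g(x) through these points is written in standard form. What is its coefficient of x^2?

-41/198

L_0(x) = (x + 3)(x + 2)(x - 6) / [-66] = -(1/66)x^3 + (1/66)x^2 + (4/11)x + 6/11
L_1(x) = (x + 5)(x + 2)(x - 6) / [18] = (1/18)x^3 + (1/18)x^2 - (16/9)x - 10/3
L_2(x) = (x + 5)(x + 3)(x - 6) / [-24] = -(1/24)x^3 - (1/12)x^2 + (11/8)x + 15/4
L_3(x) = (x + 5)(x + 3)(x + 2) / [792] = (1/792)x^3 + (5/396)x^2 + (31/792)x + 5/132
g(x) = 6·L_0 + 1·L_1 + 5·L_2 + 5·L_3
Only the coefficient of x^2 is needed; take it from each L_i and combine:
6·(1/66) + 1·(1/18) + 5·(-1/12) + 5·(5/396) = -41/198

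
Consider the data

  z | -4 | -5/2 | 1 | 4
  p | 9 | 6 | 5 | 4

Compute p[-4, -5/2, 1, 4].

-239/5460

p[-4,-5/2] = (6 - 9) / (-5/2 - (-4)) = -2
p[-5/2,1] = (5 - 6) / (1 - (-5/2)) = -2/7
p[1,4] = (4 - 5) / (4 - 1) = -1/3
p[-4,-5/2,1] = (-2/7 - (-2)) / (1 - (-4)) = 12/35
p[-5/2,1,4] = (-1/3 - (-2/7)) / (4 - (-5/2)) = -2/273
p[-4,-5/2,1,4] = (-2/273 - 12/35) / (4 - (-4)) = -239/5460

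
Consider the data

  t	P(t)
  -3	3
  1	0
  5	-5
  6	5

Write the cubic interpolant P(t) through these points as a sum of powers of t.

P(t) = (37/144)t^3 - (5/6)t^2 - (607/144)t + 115/24

L_0(t) = (t - 1)(t - 5)(t - 6) / [-288] = -(1/288)t^3 + (1/24)t^2 - (41/288)t + 5/48
L_1(t) = (t + 3)(t - 5)(t - 6) / [80] = (1/80)t^3 - (1/10)t^2 - (3/80)t + 9/8
L_2(t) = (t + 3)(t - 1)(t - 6) / [-32] = -(1/32)t^3 + (1/8)t^2 + (15/32)t - 9/16
L_3(t) = (t + 3)(t - 1)(t - 5) / [45] = (1/45)t^3 - (1/15)t^2 - (13/45)t + 1/3
P(t) = 3·L_0 + 0·L_1 + (-5)·L_2 + 5·L_3
  3·L_0(t) = -(1/96)t^3 + (1/8)t^2 - (41/96)t + 5/16
  0·L_1(t) = 0
  (-5)·L_2(t) = (5/32)t^3 - (5/8)t^2 - (75/32)t + 45/16
  5·L_3(t) = (1/9)t^3 - (1/3)t^2 - (13/9)t + 5/3
Adding term by term: (37/144)t^3 - (5/6)t^2 - (607/144)t + 115/24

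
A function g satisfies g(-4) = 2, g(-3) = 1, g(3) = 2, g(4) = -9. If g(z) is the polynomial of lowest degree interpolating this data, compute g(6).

Evaluate each Lagrange basis at z = 6:
L_0(6) = (9)·(3)·(2)/[(-1)·(-7)·(-8)] = -27/28
L_1(6) = (10)·(3)·(2)/[(1)·(-6)·(-7)] = 10/7
L_2(6) = (10)·(9)·(2)/[(7)·(6)·(-1)] = -30/7
L_3(6) = (10)·(9)·(3)/[(8)·(7)·(1)] = 135/28
Sum: 2·(-27/28) + 1·(10/7) + 2·(-30/7) + (-9)·(135/28) = -1469/28

-1469/28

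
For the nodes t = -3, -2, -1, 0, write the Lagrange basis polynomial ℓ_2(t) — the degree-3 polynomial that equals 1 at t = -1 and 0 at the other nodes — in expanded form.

ℓ_2(t) = (t + 3)(t + 2)t / [(2)·(1)·(-1)]
       = (t^3 + 5t^2 + 6t) / (-2)

ℓ_2(t) = -(1/2)t^3 - (5/2)t^2 - 3t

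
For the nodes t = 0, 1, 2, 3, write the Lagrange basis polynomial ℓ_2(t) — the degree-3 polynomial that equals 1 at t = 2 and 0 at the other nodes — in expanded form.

ℓ_2(t) = -(1/2)t^3 + 2t^2 - (3/2)t

ℓ_2(t) = t(t - 1)(t - 3) / [(2)·(1)·(-1)]
       = (t^3 - 4t^2 + 3t) / (-2)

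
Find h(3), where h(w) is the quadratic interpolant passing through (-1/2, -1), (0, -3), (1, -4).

Evaluate each Lagrange basis at w = 3:
L_0(3) = (3)·(2)/[(-1/2)·(-3/2)] = 8
L_1(3) = (7/2)·(2)/[(1/2)·(-1)] = -14
L_2(3) = (7/2)·(3)/[(3/2)·(1)] = 7
Sum: (-1)·(8) + (-3)·(-14) + (-4)·(7) = 6

6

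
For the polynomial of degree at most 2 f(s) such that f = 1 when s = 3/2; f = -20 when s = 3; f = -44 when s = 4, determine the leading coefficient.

Build the Lagrange basis polynomials:
L_0(s) = (s - 3)(s - 4) / [15/4] = (4/15)s^2 - (28/15)s + 16/5
L_1(s) = (s - 3/2)(s - 4) / [-3/2] = -(2/3)s^2 + (11/3)s - 4
L_2(s) = (s - 3/2)(s - 3) / [5/2] = (2/5)s^2 - (9/5)s + 9/5
f(s) = 1·L_0 + (-20)·L_1 + (-44)·L_2
Only the coefficient of s^2 is needed; take it from each L_i and combine:
1·(4/15) + (-20)·(-2/3) + (-44)·(2/5) = -4

-4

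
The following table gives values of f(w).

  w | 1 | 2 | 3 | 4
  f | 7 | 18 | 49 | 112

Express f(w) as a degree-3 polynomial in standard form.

L_0(w) = (w - 2)(w - 3)(w - 4) / [-6] = -(1/6)w^3 + (3/2)w^2 - (13/3)w + 4
L_1(w) = (w - 1)(w - 3)(w - 4) / [2] = (1/2)w^3 - 4w^2 + (19/2)w - 6
L_2(w) = (w - 1)(w - 2)(w - 4) / [-2] = -(1/2)w^3 + (7/2)w^2 - 7w + 4
L_3(w) = (w - 1)(w - 2)(w - 3) / [6] = (1/6)w^3 - w^2 + (11/6)w - 1
f(w) = 7·L_0 + 18·L_1 + 49·L_2 + 112·L_3
  7·L_0(w) = -(7/6)w^3 + (21/2)w^2 - (91/3)w + 28
  18·L_1(w) = 9w^3 - 72w^2 + 171w - 108
  49·L_2(w) = -(49/2)w^3 + (343/2)w^2 - 343w + 196
  112·L_3(w) = (56/3)w^3 - 112w^2 + (616/3)w - 112
Adding term by term: 2w^3 - 2w^2 + 3w + 4

f(w) = 2w^3 - 2w^2 + 3w + 4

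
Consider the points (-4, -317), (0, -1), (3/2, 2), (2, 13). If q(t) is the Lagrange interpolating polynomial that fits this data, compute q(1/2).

Evaluate each Lagrange basis at t = 1/2:
L_0(1/2) = (1/2)·(-1)·(-3/2)/[(-4)·(-11/2)·(-6)] = -1/176
L_1(1/2) = (9/2)·(-1)·(-3/2)/[(4)·(-3/2)·(-2)] = 9/16
L_2(1/2) = (9/2)·(1/2)·(-3/2)/[(11/2)·(3/2)·(-1/2)] = 9/11
L_3(1/2) = (9/2)·(1/2)·(-1)/[(6)·(2)·(1/2)] = -3/8
Sum: (-317)·(-1/176) + (-1)·(9/16) + 2·(9/11) + 13·(-3/8) = -2

-2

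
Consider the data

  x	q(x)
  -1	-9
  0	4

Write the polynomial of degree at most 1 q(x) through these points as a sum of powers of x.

q(x) = 13x + 4

L_0(x) = x / [-1] = -x
L_1(x) = (x + 1) / [1] = x + 1
q(x) = (-9)·L_0 + 4·L_1
  (-9)·L_0(x) = 9x
  4·L_1(x) = 4x + 4
Adding term by term: 13x + 4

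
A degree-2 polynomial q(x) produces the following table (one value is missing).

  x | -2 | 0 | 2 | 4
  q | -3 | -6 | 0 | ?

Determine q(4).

15

The 3 known values determine q uniquely (degree ≤ 2).
L_0(4) = (4)·(2)/[(-2)·(-4)] = 1
L_1(4) = (6)·(2)/[(2)·(-2)] = -3
L_2(4) = (6)·(4)/[(4)·(2)] = 3
Sum: (-3)·(1) + (-6)·(-3) + 0 = 15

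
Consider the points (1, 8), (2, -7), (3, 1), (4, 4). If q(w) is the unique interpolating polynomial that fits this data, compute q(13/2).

-1553/8

L_0(13/2) = (9/2)·(7/2)·(5/2)/[(-1)·(-2)·(-3)] = -105/16
L_1(13/2) = (11/2)·(7/2)·(5/2)/[(1)·(-1)·(-2)] = 385/16
L_2(13/2) = (11/2)·(9/2)·(5/2)/[(2)·(1)·(-1)] = -495/16
L_3(13/2) = (11/2)·(9/2)·(7/2)/[(3)·(2)·(1)] = 231/16
Sum: 8·(-105/16) + (-7)·(385/16) + 1·(-495/16) + 4·(231/16) = -1553/8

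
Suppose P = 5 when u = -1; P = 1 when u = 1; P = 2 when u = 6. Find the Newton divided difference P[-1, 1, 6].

P[-1,1] = (1 - 5) / (1 - (-1)) = -2
P[1,6] = (2 - 1) / (6 - 1) = 1/5
P[-1,1,6] = (1/5 - (-2)) / (6 - (-1)) = 11/35

11/35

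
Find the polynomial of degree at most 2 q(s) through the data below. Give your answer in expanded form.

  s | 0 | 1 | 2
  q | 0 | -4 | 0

q(s) = 4s^2 - 8s

Build the Lagrange basis polynomials:
L_0(s) = (s - 1)(s - 2) / [2] = (1/2)s^2 - (3/2)s + 1
L_1(s) = s(s - 2) / [-1] = -s^2 + 2s
L_2(s) = s(s - 1) / [2] = (1/2)s^2 - (1/2)s
q(s) = 0·L_0 + (-4)·L_1 + 0·L_2
  0·L_0(s) = 0
  (-4)·L_1(s) = 4s^2 - 8s
  0·L_2(s) = 0
Adding term by term: 4s^2 - 8s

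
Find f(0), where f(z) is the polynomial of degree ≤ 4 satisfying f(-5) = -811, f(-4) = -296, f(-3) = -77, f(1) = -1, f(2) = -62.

4

L_0(0) = (4)·(3)·(-1)·(-2)/[(-1)·(-2)·(-6)·(-7)] = 2/7
L_1(0) = (5)·(3)·(-1)·(-2)/[(1)·(-1)·(-5)·(-6)] = -1
L_2(0) = (5)·(4)·(-1)·(-2)/[(2)·(1)·(-4)·(-5)] = 1
L_3(0) = (5)·(4)·(3)·(-2)/[(6)·(5)·(4)·(-1)] = 1
L_4(0) = (5)·(4)·(3)·(-1)/[(7)·(6)·(5)·(1)] = -2/7
Sum: (-811)·(2/7) + (-296)·(-1) + (-77)·(1) + (-1)·(1) + (-62)·(-2/7) = 4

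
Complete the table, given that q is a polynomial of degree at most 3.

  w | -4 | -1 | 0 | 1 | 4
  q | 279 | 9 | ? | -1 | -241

The 4 known values determine q uniquely (degree ≤ 3).
L_0(0) = (1)·(-1)·(-4)/[(-3)·(-5)·(-8)] = -1/30
L_1(0) = (4)·(-1)·(-4)/[(3)·(-2)·(-5)] = 8/15
L_2(0) = (4)·(1)·(-4)/[(5)·(2)·(-3)] = 8/15
L_3(0) = (4)·(1)·(-1)/[(8)·(5)·(3)] = -1/30
Sum: 279·(-1/30) + 9·(8/15) + (-1)·(8/15) + (-241)·(-1/30) = 3

3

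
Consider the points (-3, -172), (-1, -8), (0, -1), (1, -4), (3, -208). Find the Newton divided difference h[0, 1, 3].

-33

h[0,1] = (-4 - (-1)) / (1 - 0) = -3
h[1,3] = (-208 - (-4)) / (3 - 1) = -102
h[0,1,3] = (-102 - (-3)) / (3 - 0) = -33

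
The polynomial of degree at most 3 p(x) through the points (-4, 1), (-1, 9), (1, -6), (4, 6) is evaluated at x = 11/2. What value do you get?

16413/320

Evaluate each Lagrange basis at x = 11/2:
L_0(11/2) = (13/2)·(9/2)·(3/2)/[(-3)·(-5)·(-8)] = -117/320
L_1(11/2) = (19/2)·(9/2)·(3/2)/[(3)·(-2)·(-5)] = 171/80
L_2(11/2) = (19/2)·(13/2)·(3/2)/[(5)·(2)·(-3)] = -247/80
L_3(11/2) = (19/2)·(13/2)·(9/2)/[(8)·(5)·(3)] = 741/320
Sum: 1·(-117/320) + 9·(171/80) + (-6)·(-247/80) + 6·(741/320) = 16413/320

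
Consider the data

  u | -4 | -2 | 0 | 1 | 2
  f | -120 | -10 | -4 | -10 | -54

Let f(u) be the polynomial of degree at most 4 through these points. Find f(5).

-1074

Evaluate each Lagrange basis at u = 5:
L_0(5) = (7)·(5)·(4)·(3)/[(-2)·(-4)·(-5)·(-6)] = 7/4
L_1(5) = (9)·(5)·(4)·(3)/[(2)·(-2)·(-3)·(-4)] = -45/4
L_2(5) = (9)·(7)·(4)·(3)/[(4)·(2)·(-1)·(-2)] = 189/4
L_3(5) = (9)·(7)·(5)·(3)/[(5)·(3)·(1)·(-1)] = -63
L_4(5) = (9)·(7)·(5)·(4)/[(6)·(4)·(2)·(1)] = 105/4
Sum: (-120)·(7/4) + (-10)·(-45/4) + (-4)·(189/4) + (-10)·(-63) + (-54)·(105/4) = -1074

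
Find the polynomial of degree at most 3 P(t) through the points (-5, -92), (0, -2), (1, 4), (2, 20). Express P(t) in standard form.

L_0(t) = t(t - 1)(t - 2) / [-210] = -(1/210)t^3 + (1/70)t^2 - (1/105)t
L_1(t) = (t + 5)(t - 1)(t - 2) / [10] = (1/10)t^3 + (1/5)t^2 - (13/10)t + 1
L_2(t) = (t + 5)t(t - 2) / [-6] = -(1/6)t^3 - (1/2)t^2 + (5/3)t
L_3(t) = (t + 5)t(t - 1) / [14] = (1/14)t^3 + (2/7)t^2 - (5/14)t
P(t) = (-92)·L_0 + (-2)·L_1 + 4·L_2 + 20·L_3
  (-92)·L_0(t) = (46/105)t^3 - (46/35)t^2 + (92/105)t
  (-2)·L_1(t) = -(1/5)t^3 - (2/5)t^2 + (13/5)t - 2
  4·L_2(t) = -(2/3)t^3 - 2t^2 + (20/3)t
  20·L_3(t) = (10/7)t^3 + (40/7)t^2 - (50/7)t
Adding term by term: t^3 + 2t^2 + 3t - 2

P(t) = t^3 + 2t^2 + 3t - 2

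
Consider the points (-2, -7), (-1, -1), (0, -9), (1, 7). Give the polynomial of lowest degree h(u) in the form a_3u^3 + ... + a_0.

Build the Lagrange basis polynomials:
L_0(u) = (u + 1)u(u - 1) / [-6] = -(1/6)u^3 + (1/6)u
L_1(u) = (u + 2)u(u - 1) / [2] = (1/2)u^3 + (1/2)u^2 - u
L_2(u) = (u + 2)(u + 1)(u - 1) / [-2] = -(1/2)u^3 - u^2 + (1/2)u + 1
L_3(u) = (u + 2)(u + 1)u / [6] = (1/6)u^3 + (1/2)u^2 + (1/3)u
h(u) = (-7)·L_0 + (-1)·L_1 + (-9)·L_2 + 7·L_3
  (-7)·L_0(u) = (7/6)u^3 - (7/6)u
  (-1)·L_1(u) = -(1/2)u^3 - (1/2)u^2 + u
  (-9)·L_2(u) = (9/2)u^3 + 9u^2 - (9/2)u - 9
  7·L_3(u) = (7/6)u^3 + (7/2)u^2 + (7/3)u
Adding term by term: (19/3)u^3 + 12u^2 - (7/3)u - 9

h(u) = (19/3)u^3 + 12u^2 - (7/3)u - 9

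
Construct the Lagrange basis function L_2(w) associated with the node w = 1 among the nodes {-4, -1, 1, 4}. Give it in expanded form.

L_2(w) = (w + 4)(w + 1)(w - 4) / [(5)·(2)·(-3)]
       = (w^3 + w^2 - 16w - 16) / (-30)

L_2(w) = -(1/30)w^3 - (1/30)w^2 + (8/15)w + 8/15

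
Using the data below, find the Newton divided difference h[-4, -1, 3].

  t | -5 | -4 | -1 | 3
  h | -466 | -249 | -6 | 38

h[-4,-1] = (-6 - (-249)) / (-1 - (-4)) = 81
h[-1,3] = (38 - (-6)) / (3 - (-1)) = 11
h[-4,-1,3] = (11 - 81) / (3 - (-4)) = -10

-10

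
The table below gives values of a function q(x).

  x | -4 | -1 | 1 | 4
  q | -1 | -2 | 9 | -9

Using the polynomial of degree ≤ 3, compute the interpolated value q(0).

61/15

Evaluate each Lagrange basis at x = 0:
L_0(0) = (1)·(-1)·(-4)/[(-3)·(-5)·(-8)] = -1/30
L_1(0) = (4)·(-1)·(-4)/[(3)·(-2)·(-5)] = 8/15
L_2(0) = (4)·(1)·(-4)/[(5)·(2)·(-3)] = 8/15
L_3(0) = (4)·(1)·(-1)/[(8)·(5)·(3)] = -1/30
Sum: (-1)·(-1/30) + (-2)·(8/15) + 9·(8/15) + (-9)·(-1/30) = 61/15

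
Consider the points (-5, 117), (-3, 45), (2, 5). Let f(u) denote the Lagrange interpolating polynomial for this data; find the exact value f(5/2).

Evaluate each Lagrange basis at u = 5/2:
L_0(5/2) = (11/2)·(1/2)/[(-2)·(-7)] = 11/56
L_1(5/2) = (15/2)·(1/2)/[(2)·(-5)] = -3/8
L_2(5/2) = (15/2)·(11/2)/[(7)·(5)] = 33/28
Sum: 117·(11/56) + 45·(-3/8) + 5·(33/28) = 12

12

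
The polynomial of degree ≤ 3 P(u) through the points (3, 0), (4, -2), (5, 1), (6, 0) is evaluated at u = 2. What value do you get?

16

Using Newton's divided-difference form:
P[3,4] = (-2 - 0) / (4 - 3) = -2
P[4,5] = (1 - (-2)) / (5 - 4) = 3
P[5,6] = (0 - 1) / (6 - 5) = -1
P[3,4,5] = (3 - (-2)) / (5 - 3) = 5/2
P[4,5,6] = (-1 - 3) / (6 - 4) = -2
P[3,4,5,6] = (-2 - 5/2) / (6 - 3) = -3/2
P(2) = 0 + (-2)·(-1) + (5/2)·(-1)·(-2) + (-3/2)·(-1)·(-2)·(-3) = 16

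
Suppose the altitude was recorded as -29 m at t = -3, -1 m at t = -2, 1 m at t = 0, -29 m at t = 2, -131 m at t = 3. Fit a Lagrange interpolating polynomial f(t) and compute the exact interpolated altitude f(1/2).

Evaluate each Lagrange basis at t = 1/2:
L_0(1/2) = (5/2)·(1/2)·(-3/2)·(-5/2)/[(-1)·(-3)·(-5)·(-6)] = 5/96
L_1(1/2) = (7/2)·(1/2)·(-3/2)·(-5/2)/[(1)·(-2)·(-4)·(-5)] = -21/128
L_2(1/2) = (7/2)·(5/2)·(-3/2)·(-5/2)/[(3)·(2)·(-2)·(-3)] = 175/192
L_3(1/2) = (7/2)·(5/2)·(1/2)·(-5/2)/[(5)·(4)·(2)·(-1)] = 35/128
L_4(1/2) = (7/2)·(5/2)·(1/2)·(-3/2)/[(6)·(5)·(3)·(1)] = -7/96
Sum: (-29)·(5/96) + (-1)·(-21/128) + 1·(175/192) + (-29)·(35/128) + (-131)·(-7/96) = 19/16

19/16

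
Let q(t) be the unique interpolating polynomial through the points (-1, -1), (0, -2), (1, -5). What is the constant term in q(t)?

-2

L_0(t) = t(t - 1) / [2] = (1/2)t^2 - (1/2)t
L_1(t) = (t + 1)(t - 1) / [-1] = -t^2 + 1
L_2(t) = (t + 1)t / [2] = (1/2)t^2 + (1/2)t
q(t) = (-1)·L_0 + (-2)·L_1 + (-5)·L_2
Only the constant term is needed; take it from each L_i and combine:
(-1)·(0) + (-2)·(1) + (-5)·(0) = -2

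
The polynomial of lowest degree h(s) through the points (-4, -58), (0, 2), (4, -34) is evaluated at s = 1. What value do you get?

Using Newton's divided-difference form:
h[-4,0] = (2 - (-58)) / (0 - (-4)) = 15
h[0,4] = (-34 - 2) / (4 - 0) = -9
h[-4,0,4] = (-9 - 15) / (4 - (-4)) = -3
h(1) = -58 + 15·(5) + (-3)·(5)·(1) = 2

2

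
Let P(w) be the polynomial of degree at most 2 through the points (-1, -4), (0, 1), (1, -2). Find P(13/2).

-323/2

L_0(13/2) = (13/2)·(11/2)/[(-1)·(-2)] = 143/8
L_1(13/2) = (15/2)·(11/2)/[(1)·(-1)] = -165/4
L_2(13/2) = (15/2)·(13/2)/[(2)·(1)] = 195/8
Sum: (-4)·(143/8) + 1·(-165/4) + (-2)·(195/8) = -323/2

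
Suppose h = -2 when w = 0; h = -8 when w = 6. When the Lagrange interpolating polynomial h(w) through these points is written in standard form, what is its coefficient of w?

L_0(w) = (w - 6) / [-6] = -(1/6)w + 1
L_1(w) = w / [6] = (1/6)w
h(w) = (-2)·L_0 + (-8)·L_1
Only the coefficient of w is needed; take it from each L_i and combine:
(-2)·(-1/6) + (-8)·(1/6) = -1

-1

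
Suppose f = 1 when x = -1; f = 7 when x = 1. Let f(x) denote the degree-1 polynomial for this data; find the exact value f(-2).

Evaluate each Lagrange basis at x = -2:
L_0(-2) = (-3)/[(-2)] = 3/2
L_1(-2) = (-1)/[(2)] = -1/2
Sum: 1·(3/2) + 7·(-1/2) = -2

-2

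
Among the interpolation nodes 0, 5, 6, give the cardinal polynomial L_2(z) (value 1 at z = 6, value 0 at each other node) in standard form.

L_2(z) = (1/6)z^2 - (5/6)z

L_2(z) = z(z - 5) / [(6)·(1)]
       = (z^2 - 5z) / (6)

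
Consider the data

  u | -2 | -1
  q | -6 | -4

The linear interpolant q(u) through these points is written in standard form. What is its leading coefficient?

2

The leading coefficient equals the top divided difference q[-2,-1].
q[-2,-1] = (-4 - (-6)) / (-1 - (-2)) = 2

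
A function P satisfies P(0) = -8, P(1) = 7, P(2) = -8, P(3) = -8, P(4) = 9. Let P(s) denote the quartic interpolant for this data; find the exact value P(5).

Evaluate each Lagrange basis at s = 5:
L_0(5) = (4)·(3)·(2)·(1)/[(-1)·(-2)·(-3)·(-4)] = 1
L_1(5) = (5)·(3)·(2)·(1)/[(1)·(-1)·(-2)·(-3)] = -5
L_2(5) = (5)·(4)·(2)·(1)/[(2)·(1)·(-1)·(-2)] = 10
L_3(5) = (5)·(4)·(3)·(1)/[(3)·(2)·(1)·(-1)] = -10
L_4(5) = (5)·(4)·(3)·(2)/[(4)·(3)·(2)·(1)] = 5
Sum: (-8)·(1) + 7·(-5) + (-8)·(10) + (-8)·(-10) + 9·(5) = 2

2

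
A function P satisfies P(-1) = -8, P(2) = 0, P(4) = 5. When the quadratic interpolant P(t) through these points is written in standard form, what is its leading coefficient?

The leading coefficient equals the top divided difference P[-1,2,4].
P[-1,2] = (0 - (-8)) / (2 - (-1)) = 8/3
P[2,4] = (5 - 0) / (4 - 2) = 5/2
P[-1,2,4] = (5/2 - 8/3) / (4 - (-1)) = -1/30

-1/30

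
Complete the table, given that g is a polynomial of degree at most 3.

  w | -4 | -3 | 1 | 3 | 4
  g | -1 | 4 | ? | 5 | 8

The 4 known values determine g uniquely (degree ≤ 3).
Evaluate each Lagrange basis at w = 1:
L_0(1) = (4)·(-2)·(-3)/[(-1)·(-7)·(-8)] = -3/7
L_1(1) = (5)·(-2)·(-3)/[(1)·(-6)·(-7)] = 5/7
L_2(1) = (5)·(4)·(-3)/[(7)·(6)·(-1)] = 10/7
L_3(1) = (5)·(4)·(-2)/[(8)·(7)·(1)] = -5/7
Sum: (-1)·(-3/7) + 4·(5/7) + 5·(10/7) + 8·(-5/7) = 33/7

33/7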